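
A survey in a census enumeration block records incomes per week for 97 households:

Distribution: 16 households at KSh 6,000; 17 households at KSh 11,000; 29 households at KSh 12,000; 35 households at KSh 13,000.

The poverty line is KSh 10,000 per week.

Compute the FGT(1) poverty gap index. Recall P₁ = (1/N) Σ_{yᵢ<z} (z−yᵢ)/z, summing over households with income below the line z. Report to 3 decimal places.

0.066

Below z: 16×KSh 6,000 (q = 16 of N = 97).
Normalized shortfalls: (10000−6000)/10000 = 0.4000 (×16).
Sum of shortfalls = 6.400000; P₁ averages over all N: 6.400000 / 97 = 0.066.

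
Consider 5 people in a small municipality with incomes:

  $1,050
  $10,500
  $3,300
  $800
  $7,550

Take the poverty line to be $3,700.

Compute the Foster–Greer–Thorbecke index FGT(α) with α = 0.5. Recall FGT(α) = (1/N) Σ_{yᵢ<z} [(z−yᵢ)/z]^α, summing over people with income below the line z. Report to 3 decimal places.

0.412

Incomes under z: $800, $1,050, $3,300 (q = 3 of N = 5).
Normalized shortfalls: (3700−800)/3700 = 0.7838; (3700−1050)/3700 = 0.7162; (3700−3300)/3700 = 0.1081.
Raised to α = 0.5: 0.88532; 0.84630; 0.32880.
Sum = 2.060409; FGT(0.5) = 2.060409 / 5 = 0.412.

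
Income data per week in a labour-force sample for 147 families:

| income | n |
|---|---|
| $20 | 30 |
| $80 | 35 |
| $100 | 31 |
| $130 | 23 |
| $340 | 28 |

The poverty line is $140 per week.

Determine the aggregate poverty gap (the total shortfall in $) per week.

Below the line: 30×$20, 35×$80, 31×$100, 23×$130 (q = 119 of N = 147).
Individual gaps: 30×(140−20) = 3600; 35×(140−80) = 2100; 31×(140−100) = 1240; 23×(140−130) = 230.
Aggregate gap = $7,170.

$7,170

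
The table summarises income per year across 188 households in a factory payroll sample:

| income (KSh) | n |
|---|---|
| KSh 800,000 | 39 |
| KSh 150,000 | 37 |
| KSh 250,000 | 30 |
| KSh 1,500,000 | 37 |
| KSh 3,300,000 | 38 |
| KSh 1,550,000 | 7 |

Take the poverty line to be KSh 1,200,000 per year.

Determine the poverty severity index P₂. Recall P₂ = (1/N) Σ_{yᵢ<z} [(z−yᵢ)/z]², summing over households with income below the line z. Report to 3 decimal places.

0.274

Below z: 37×KSh 150,000, 30×KSh 250,000, 39×KSh 800,000 (q = 106 of N = 188).
Normalized shortfalls: (1200000−150000)/1200000 = 0.8750 (×37); (1200000−250000)/1200000 = 0.7917 (×30); (1200000−800000)/1200000 = 0.3333 (×39).
Squared: 0.7656 (×37); 0.6267 (×30); 0.1111 (×39).
Sum = 51.463542; P₂ = 51.463542 / 188 = 0.274.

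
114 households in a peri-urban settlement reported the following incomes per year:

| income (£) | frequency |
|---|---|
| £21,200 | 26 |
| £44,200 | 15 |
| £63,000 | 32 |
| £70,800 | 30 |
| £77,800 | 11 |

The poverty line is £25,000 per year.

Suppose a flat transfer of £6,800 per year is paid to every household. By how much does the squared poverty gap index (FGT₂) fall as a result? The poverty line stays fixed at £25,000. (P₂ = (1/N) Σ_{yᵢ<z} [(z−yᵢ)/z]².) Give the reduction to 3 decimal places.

0.005

Before: below the line — 26×£21,200; squared poverty gap index (FGT₂) = 0.00527.
After the £6,800 transfer: below the line — none; squared poverty gap index (FGT₂) = 0.00000.
Reduction = 0.00527 − 0.00000 = 0.005.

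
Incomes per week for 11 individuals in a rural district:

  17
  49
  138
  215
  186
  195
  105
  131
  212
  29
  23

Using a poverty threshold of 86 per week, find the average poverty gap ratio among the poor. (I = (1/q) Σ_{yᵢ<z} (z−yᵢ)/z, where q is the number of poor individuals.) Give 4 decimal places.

Poor units: 17, 23, 29, 49 (q = 4 of N = 11).
Shortfall ratios (z−y)/z: 0.8023, 0.7326, 0.6628, 0.4302; sum = 2.627907.
I averages over the q = 4 poor units only: 2.627907 / 4 = 0.6570.

0.6570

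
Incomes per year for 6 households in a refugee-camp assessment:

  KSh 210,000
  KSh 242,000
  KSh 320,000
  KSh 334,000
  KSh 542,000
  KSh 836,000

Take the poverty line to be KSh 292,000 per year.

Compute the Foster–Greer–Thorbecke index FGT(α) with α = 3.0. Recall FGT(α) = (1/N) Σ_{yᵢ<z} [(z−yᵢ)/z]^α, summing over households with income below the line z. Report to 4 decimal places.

0.0045

Poor units: KSh 210,000, KSh 242,000 (q = 2 of N = 6).
Relative gaps: (292000−210000)/292000 = 0.2808; (292000−242000)/292000 = 0.1712.
Raised to α = 3.0: 0.02215; 0.00502.
Sum = 0.027167; FGT(3.0) = 0.027167 / 6 = 0.0045.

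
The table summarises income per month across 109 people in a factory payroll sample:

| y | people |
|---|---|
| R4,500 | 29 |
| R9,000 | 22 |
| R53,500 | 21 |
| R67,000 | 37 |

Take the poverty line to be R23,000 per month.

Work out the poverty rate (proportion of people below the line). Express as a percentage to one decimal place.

51 of the 109 people have income below R23,000.
H = 51/109 = 46.8%.

46.8%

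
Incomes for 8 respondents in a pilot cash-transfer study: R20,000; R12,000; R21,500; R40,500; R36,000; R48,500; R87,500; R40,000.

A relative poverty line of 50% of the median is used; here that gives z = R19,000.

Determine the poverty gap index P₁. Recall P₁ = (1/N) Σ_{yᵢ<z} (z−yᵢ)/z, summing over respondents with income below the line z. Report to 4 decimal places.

Poor units: R12,000 (q = 1 of N = 8).
Relative gaps: (19000−12000)/19000 = 0.3684.
Sum of shortfalls = 0.368421; P₁ averages over all N: 0.368421 / 8 = 0.0461.

0.0461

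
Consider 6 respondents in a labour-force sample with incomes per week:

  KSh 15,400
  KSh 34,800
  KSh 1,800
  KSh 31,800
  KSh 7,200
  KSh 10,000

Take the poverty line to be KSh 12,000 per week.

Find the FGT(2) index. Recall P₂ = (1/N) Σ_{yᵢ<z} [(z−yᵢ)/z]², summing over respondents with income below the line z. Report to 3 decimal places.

0.152

Below z: KSh 1,800, KSh 7,200, KSh 10,000 (q = 3 of N = 6).
Normalized shortfalls: (12000−1800)/12000 = 0.8500; (12000−7200)/12000 = 0.4000; (12000−10000)/12000 = 0.1667.
Squared: 0.7225; 0.1600; 0.0278.
Sum = 0.910278; P₂ = 0.910278 / 6 = 0.152.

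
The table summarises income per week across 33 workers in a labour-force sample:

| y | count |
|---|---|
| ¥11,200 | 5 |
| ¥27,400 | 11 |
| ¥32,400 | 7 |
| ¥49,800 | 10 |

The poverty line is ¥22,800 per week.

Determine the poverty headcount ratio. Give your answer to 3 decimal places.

0.152

5 of the 33 workers have income below ¥22,800.
H = 5/33 = 0.152.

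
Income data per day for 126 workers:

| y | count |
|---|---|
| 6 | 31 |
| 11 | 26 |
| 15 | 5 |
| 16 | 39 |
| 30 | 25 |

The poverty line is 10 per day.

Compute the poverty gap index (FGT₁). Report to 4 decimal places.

0.0984

Incomes under z: 31×6 (q = 31 of N = 126).
Shortfall ratios: (10−6)/10 = 0.4000 (×31).
Sum of shortfalls = 12.400000; P₁ averages over all N: 12.400000 / 126 = 0.0984.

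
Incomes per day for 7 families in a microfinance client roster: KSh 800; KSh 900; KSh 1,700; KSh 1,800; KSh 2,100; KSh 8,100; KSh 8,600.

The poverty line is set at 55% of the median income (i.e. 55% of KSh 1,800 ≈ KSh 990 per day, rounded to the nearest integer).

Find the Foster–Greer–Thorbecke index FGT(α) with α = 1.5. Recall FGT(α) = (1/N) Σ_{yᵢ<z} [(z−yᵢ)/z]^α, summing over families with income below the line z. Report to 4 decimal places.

0.0159

Below the line: KSh 800, KSh 900 (q = 2 of N = 7).
Gap ratios (z−y)/z: (990−800)/990 = 0.1919; (990−900)/990 = 0.0909.
Raised to α = 1.5: 0.08408; 0.02741.
Sum = 0.111487; FGT(1.5) = 0.111487 / 7 = 0.0159.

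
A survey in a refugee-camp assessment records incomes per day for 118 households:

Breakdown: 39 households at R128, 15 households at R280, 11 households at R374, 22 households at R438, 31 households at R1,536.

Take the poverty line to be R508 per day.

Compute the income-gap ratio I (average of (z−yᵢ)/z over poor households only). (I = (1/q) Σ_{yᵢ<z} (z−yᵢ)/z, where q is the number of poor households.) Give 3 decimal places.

Below the line: 39×R128, 15×R280, 11×R374, 22×R438 (q = 87 of N = 118).
Relative gaps: 0.7480 (×39), 0.4488 (×15), 0.2638 (×11), 0.1378 (×22); sum = 41.838583.
I averages over the q = 87 poor units only: 41.838583 / 87 = 0.481.

0.481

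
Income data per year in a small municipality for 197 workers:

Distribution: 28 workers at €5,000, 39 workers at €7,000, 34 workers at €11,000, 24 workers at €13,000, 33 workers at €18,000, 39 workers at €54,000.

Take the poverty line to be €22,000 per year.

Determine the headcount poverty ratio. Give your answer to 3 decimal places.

158 of the 197 workers have income below €22,000.
H = 158/197 = 0.802.

0.802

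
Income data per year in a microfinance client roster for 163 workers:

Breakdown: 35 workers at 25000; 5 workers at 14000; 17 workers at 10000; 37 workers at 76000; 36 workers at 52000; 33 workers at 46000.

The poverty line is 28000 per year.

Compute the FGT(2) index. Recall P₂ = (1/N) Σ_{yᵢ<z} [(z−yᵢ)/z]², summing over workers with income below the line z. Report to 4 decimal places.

Incomes under z: 17×10000, 5×14000, 35×25000 (q = 57 of N = 163).
Gap ratios (z−y)/z: (28000−10000)/28000 = 0.6429 (×17); (28000−14000)/28000 = 0.5000 (×5); (28000−25000)/28000 = 0.1071 (×35).
Squared: 0.4133 (×17); 0.2500 (×5); 0.0115 (×35).
Sum = 8.677296; P₂ = 8.677296 / 163 = 0.0532.

0.0532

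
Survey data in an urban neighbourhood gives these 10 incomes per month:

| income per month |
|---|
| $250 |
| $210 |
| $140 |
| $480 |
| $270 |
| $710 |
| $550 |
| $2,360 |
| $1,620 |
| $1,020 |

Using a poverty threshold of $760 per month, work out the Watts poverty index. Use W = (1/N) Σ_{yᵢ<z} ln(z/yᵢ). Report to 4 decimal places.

0.5976

Below z: $140, $210, $250, $270, $480, $550, $710 (q = 7 of N = 10).
ln(z/y) terms: ln(760/140) = 1.6917; ln(760/210) = 1.2862; ln(760/250) = 1.1119; ln(760/270) = 1.0349; ln(760/480) = 0.4595; ln(760/550) = 0.3234; ln(760/710) = 0.0681.
W = 5.975627 / 10 = 0.5976.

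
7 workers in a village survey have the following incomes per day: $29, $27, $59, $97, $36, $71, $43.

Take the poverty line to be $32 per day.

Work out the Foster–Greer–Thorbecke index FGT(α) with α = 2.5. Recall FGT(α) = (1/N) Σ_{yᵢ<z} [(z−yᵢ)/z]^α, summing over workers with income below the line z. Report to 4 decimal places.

Below z: $27, $29 (q = 2 of N = 7).
Relative gaps: (32−27)/32 = 0.1562; (32−29)/32 = 0.0938.
Raised to α = 2.5: 0.00965; 0.00269.
Sum = 0.012342; FGT(2.5) = 0.012342 / 7 = 0.0018.

0.0018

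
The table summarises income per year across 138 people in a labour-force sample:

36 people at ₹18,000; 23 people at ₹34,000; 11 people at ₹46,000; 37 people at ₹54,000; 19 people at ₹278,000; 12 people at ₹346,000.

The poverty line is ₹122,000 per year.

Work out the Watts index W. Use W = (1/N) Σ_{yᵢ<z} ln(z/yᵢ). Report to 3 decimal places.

Poor units: 36×₹18,000, 23×₹34,000, 11×₹46,000, 37×₹54,000 (q = 107 of N = 138).
Log gaps: ln(122000/18000) = 1.9136 (×36); ln(122000/34000) = 1.2777 (×23); ln(122000/46000) = 0.9754 (×11); ln(122000/54000) = 0.8150 (×37).
W = 139.163111 / 138 = 1.008.

1.008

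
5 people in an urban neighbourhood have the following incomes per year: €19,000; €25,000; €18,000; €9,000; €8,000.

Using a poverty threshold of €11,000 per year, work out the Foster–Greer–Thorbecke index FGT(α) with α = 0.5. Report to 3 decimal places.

Incomes under z: €8,000, €9,000 (q = 2 of N = 5).
Gap ratios (z−y)/z: (11000−8000)/11000 = 0.2727; (11000−9000)/11000 = 0.1818.
Raised to α = 0.5: 0.52223; 0.42640.
Sum = 0.948634; FGT(0.5) = 0.948634 / 5 = 0.190.

0.190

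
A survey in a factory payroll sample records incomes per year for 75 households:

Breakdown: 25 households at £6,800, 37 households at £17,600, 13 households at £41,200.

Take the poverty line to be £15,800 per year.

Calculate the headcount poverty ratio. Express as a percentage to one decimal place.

33.3%

25 of the 75 households have income below £15,800.
H = 25/75 = 33.3%.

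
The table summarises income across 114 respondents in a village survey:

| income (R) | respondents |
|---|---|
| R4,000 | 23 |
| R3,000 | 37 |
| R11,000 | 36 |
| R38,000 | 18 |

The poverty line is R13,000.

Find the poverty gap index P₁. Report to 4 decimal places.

0.4379

Poor units: 37×R3,000, 23×R4,000, 36×R11,000 (q = 96 of N = 114).
Normalized shortfalls: (13000−3000)/13000 = 0.7692 (×37); (13000−4000)/13000 = 0.6923 (×23); (13000−11000)/13000 = 0.1538 (×36).
Σ = 49.923077. Dividing by the full population N = 114 gives P₁ = 0.4379.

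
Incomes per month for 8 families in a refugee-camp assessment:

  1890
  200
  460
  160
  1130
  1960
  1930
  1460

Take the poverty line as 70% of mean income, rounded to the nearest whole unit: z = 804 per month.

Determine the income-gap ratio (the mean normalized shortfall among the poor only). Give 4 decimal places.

0.6600

Incomes under z: 160, 200, 460 (q = 3 of N = 8).
Shortfall ratios (z−y)/z: 0.8010, 0.7512, 0.4279; sum = 1.980100.
The income-gap ratio divides by q (the poor only): 1.980100 / 3 = 0.6600.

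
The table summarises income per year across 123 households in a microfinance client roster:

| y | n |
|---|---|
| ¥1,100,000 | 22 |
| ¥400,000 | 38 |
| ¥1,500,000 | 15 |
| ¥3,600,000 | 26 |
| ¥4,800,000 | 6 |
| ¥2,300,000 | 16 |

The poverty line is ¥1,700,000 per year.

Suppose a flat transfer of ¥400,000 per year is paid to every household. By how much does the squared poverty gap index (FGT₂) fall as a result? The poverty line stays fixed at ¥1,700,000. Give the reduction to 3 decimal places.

0.116

Before: below the line — 38×¥400,000, 22×¥1,100,000, 15×¥1,500,000; squared poverty gap index (FGT₂) = 0.20463.
After the ¥400,000 transfer: below the line — 38×¥800,000, 22×¥1,500,000; squared poverty gap index (FGT₂) = 0.08907.
Reduction = 0.20463 − 0.08907 = 0.116.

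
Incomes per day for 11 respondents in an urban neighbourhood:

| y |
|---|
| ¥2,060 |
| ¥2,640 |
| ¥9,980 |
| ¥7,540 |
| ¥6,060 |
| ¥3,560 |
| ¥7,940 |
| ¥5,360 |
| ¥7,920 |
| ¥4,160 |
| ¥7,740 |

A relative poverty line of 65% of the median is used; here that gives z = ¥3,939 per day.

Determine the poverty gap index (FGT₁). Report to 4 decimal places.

Poor units: ¥2,060, ¥2,640, ¥3,560 (q = 3 of N = 11).
Gap ratios (z−y)/z: (3939−2060)/3939 = 0.4770; (3939−2640)/3939 = 0.3298; (3939−3560)/3939 = 0.0962.
Sum of shortfalls = 0.903021; P₁ averages over all N: 0.903021 / 11 = 0.0821.

0.0821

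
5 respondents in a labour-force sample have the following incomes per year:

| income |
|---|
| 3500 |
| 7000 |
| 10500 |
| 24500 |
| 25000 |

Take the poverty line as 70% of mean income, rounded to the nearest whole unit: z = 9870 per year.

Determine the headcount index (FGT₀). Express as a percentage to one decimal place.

40.0%

2 of the 5 respondents have income below 9870.
H = 2/5 = 40.0%.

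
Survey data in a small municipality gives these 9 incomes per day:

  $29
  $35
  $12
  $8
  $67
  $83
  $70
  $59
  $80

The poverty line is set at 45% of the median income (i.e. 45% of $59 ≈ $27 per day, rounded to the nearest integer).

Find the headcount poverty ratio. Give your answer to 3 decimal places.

2 of the 9 families have income below $27.
H = 2/9 = 0.222.

0.222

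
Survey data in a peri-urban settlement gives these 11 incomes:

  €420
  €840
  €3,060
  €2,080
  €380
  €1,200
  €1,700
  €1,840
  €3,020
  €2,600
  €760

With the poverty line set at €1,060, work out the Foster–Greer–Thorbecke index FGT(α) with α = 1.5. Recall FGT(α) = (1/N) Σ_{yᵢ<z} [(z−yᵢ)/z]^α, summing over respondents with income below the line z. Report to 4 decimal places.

Below the line: €380, €420, €760, €840 (q = 4 of N = 11).
Normalized shortfalls: (1060−380)/1060 = 0.6415; (1060−420)/1060 = 0.6038; (1060−760)/1060 = 0.2830; (1060−840)/1060 = 0.2075.
Raised to α = 1.5: 0.51381; 0.46915; 0.15056; 0.09455.
Sum = 1.228079; FGT(1.5) = 1.228079 / 11 = 0.1116.

0.1116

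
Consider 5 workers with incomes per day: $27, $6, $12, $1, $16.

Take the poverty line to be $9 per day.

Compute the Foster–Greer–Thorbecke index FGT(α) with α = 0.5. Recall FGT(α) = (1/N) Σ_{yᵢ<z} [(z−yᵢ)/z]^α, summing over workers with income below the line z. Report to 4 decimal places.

Incomes under z: $1, $6 (q = 2 of N = 5).
Relative gaps: (9−1)/9 = 0.8889; (9−6)/9 = 0.3333.
Raised to α = 0.5: 0.94281; 0.57735.
Sum = 1.520159; FGT(0.5) = 1.520159 / 5 = 0.3040.

0.3040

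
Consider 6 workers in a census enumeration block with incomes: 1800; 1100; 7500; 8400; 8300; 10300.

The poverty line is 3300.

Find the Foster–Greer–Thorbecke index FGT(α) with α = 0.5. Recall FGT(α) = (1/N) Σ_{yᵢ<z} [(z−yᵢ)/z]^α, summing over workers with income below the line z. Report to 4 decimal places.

0.2484

Below the line: 1100, 1800 (q = 2 of N = 6).
Shortfall ratios: (3300−1100)/3300 = 0.6667; (3300−1800)/3300 = 0.4545.
Raised to α = 0.5: 0.81650; 0.67420.
Sum = 1.490696; FGT(0.5) = 1.490696 / 6 = 0.2484.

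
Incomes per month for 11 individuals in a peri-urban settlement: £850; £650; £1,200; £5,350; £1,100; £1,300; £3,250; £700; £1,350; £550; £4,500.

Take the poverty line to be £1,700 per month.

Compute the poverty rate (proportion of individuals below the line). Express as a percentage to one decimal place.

8 of the 11 individuals have income below £1,700.
H = 8/11 = 72.7%.

72.7%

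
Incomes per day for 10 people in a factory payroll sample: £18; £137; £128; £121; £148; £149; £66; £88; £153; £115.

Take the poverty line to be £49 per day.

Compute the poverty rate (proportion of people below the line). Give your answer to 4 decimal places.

0.1000

1 of the 10 people have income below £49.
H = 1/10 = 0.1000.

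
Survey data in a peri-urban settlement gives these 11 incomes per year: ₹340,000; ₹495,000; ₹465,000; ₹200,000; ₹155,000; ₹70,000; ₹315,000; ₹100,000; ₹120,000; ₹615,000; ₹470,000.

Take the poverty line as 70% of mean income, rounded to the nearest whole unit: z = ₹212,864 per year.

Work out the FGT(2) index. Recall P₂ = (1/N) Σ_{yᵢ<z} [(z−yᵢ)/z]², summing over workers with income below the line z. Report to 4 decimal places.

0.0909

Incomes under z: ₹70,000, ₹100,000, ₹120,000, ₹155,000, ₹200,000 (q = 5 of N = 11).
Shortfall ratios: (212864−70000)/212864 = 0.6712; (212864−100000)/212864 = 0.5302; (212864−120000)/212864 = 0.4363; (212864−155000)/212864 = 0.2718; (212864−200000)/212864 = 0.0604.
Squared: 0.4504; 0.2811; 0.1903; 0.0739; 0.0037.
Sum = 0.999443; P₂ = 0.999443 / 11 = 0.0909.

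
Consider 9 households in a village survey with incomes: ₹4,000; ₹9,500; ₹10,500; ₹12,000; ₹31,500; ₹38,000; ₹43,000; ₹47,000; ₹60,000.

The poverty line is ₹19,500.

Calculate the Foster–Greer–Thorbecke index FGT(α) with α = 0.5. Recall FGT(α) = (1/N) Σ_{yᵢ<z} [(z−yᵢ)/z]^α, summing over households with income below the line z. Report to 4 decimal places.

Below the line: ₹4,000, ₹9,500, ₹10,500, ₹12,000 (q = 4 of N = 9).
Shortfall ratios: (19500−4000)/19500 = 0.7949; (19500−9500)/19500 = 0.5128; (19500−10500)/19500 = 0.4615; (19500−12000)/19500 = 0.3846.
Raised to α = 0.5: 0.89156; 0.71611; 0.67937; 0.62017.
Sum = 2.907211; FGT(0.5) = 2.907211 / 9 = 0.3230.

0.3230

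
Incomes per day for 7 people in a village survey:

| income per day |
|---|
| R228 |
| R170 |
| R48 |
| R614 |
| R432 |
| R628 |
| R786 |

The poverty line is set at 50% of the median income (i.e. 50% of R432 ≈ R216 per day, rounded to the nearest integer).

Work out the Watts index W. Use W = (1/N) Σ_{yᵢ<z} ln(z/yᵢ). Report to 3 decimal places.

0.249

Below the line: R48, R170 (q = 2 of N = 7).
ln(z/y) terms: ln(216/48) = 1.5041; ln(216/170) = 0.2395.
W = 1.743557 / 7 = 0.249.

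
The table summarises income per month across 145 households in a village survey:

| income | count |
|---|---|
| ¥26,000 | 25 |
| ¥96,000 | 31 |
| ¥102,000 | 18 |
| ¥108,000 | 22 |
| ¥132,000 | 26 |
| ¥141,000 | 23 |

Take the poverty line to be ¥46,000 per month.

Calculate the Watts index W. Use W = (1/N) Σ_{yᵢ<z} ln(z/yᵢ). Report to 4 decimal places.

Below z: 25×¥26,000 (q = 25 of N = 145).
Log gaps: ln(46000/26000) = 0.5705 (×25).
W = 14.263621 / 145 = 0.0984.

0.0984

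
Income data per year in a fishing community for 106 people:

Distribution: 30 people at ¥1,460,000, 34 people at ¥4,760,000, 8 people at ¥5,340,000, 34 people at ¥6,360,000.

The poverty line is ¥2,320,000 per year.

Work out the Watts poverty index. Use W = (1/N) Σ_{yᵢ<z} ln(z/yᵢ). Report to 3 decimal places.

Poor units: 30×¥1,460,000 (q = 30 of N = 106).
ln(z/y) terms: ln(2320000/1460000) = 0.4631 (×30).
W = 13.893922 / 106 = 0.131.

0.131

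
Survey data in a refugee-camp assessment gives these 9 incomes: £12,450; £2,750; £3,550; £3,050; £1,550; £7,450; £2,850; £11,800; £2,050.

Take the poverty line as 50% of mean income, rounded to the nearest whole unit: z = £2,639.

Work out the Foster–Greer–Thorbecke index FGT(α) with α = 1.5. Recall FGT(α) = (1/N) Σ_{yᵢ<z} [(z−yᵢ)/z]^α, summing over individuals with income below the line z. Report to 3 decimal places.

0.041

Below the line: £1,550, £2,050 (q = 2 of N = 9).
Relative gaps: (2639−1550)/2639 = 0.4127; (2639−2050)/2639 = 0.2232.
Raised to α = 1.5: 0.26508; 0.10544.
Sum = 0.370526; FGT(1.5) = 0.370526 / 9 = 0.041.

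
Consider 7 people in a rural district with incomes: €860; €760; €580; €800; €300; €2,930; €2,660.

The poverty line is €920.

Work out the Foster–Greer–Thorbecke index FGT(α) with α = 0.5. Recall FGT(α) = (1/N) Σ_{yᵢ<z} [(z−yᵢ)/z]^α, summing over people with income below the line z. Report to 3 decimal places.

0.352

Incomes under z: €300, €580, €760, €800, €860 (q = 5 of N = 7).
Normalized shortfalls: (920−300)/920 = 0.6739; (920−580)/920 = 0.3696; (920−760)/920 = 0.1739; (920−800)/920 = 0.1304; (920−860)/920 = 0.0652.
Raised to α = 0.5: 0.82092; 0.60792; 0.41703; 0.36116; 0.25538.
Sum = 2.462404; FGT(0.5) = 2.462404 / 7 = 0.352.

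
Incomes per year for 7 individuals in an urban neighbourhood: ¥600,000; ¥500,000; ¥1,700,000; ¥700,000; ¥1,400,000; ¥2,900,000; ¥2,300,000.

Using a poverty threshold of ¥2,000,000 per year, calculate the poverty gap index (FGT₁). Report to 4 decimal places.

Incomes under z: ¥500,000, ¥600,000, ¥700,000, ¥1,400,000, ¥1,700,000 (q = 5 of N = 7).
Normalized shortfalls: (2000000−500000)/2000000 = 0.7500; (2000000−600000)/2000000 = 0.7000; (2000000−700000)/2000000 = 0.6500; (2000000−1400000)/2000000 = 0.3000; (2000000−1700000)/2000000 = 0.1500.
Sum of shortfalls = 2.550000; P₁ averages over all N: 2.550000 / 7 = 0.3643.

0.3643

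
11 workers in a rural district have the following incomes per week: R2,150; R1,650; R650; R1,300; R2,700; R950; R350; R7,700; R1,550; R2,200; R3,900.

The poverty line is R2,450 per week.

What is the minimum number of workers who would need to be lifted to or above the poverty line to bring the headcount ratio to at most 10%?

Currently q = 8 of N = 11 are below the line (H = 0.727).
A headcount ratio of at most 10% allows at most ⌊0.10 × 11⌋ = 1 poor workers.
So at least 8 − 1 = 7 must be lifted.

7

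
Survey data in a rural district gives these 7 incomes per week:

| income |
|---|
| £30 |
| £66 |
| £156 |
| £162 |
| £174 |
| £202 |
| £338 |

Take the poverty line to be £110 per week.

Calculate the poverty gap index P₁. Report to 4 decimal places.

Poor units: £30, £66 (q = 2 of N = 7).
Gap ratios (z−y)/z: (110−30)/110 = 0.7273; (110−66)/110 = 0.4000.
Sum of shortfalls = 1.127273; P₁ averages over all N: 1.127273 / 7 = 0.1610.

0.1610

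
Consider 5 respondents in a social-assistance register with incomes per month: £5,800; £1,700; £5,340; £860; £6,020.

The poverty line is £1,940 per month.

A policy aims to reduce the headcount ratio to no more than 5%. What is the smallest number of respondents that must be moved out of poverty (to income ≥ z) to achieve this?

Currently q = 2 of N = 5 are below the line (H = 0.400).
A headcount ratio of at most 5% allows at most ⌊0.05 × 5⌋ = 0 poor respondents.
So at least 2 − 0 = 2 must be lifted.

2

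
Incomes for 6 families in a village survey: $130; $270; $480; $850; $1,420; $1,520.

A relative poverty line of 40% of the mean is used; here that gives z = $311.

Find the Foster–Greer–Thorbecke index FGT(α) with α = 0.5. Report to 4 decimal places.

Below z: $130, $270 (q = 2 of N = 6).
Gap ratios (z−y)/z: (311−130)/311 = 0.5820; (311−270)/311 = 0.1318.
Raised to α = 0.5: 0.76289; 0.36309.
Sum = 1.125973; FGT(0.5) = 1.125973 / 6 = 0.1877.

0.1877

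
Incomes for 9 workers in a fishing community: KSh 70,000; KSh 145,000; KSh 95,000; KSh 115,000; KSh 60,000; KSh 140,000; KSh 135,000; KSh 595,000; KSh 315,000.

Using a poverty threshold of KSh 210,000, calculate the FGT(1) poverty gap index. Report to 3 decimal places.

Incomes under z: KSh 60,000, KSh 70,000, KSh 95,000, KSh 115,000, KSh 135,000, KSh 140,000, KSh 145,000 (q = 7 of N = 9).
Gap ratios (z−y)/z: (210000−60000)/210000 = 0.7143; (210000−70000)/210000 = 0.6667; (210000−95000)/210000 = 0.5476; (210000−115000)/210000 = 0.4524; (210000−135000)/210000 = 0.3571; (210000−140000)/210000 = 0.3333; (210000−145000)/210000 = 0.3095.
Σ = 3.380952. Dividing by the full population N = 9 gives P₁ = 0.376.

0.376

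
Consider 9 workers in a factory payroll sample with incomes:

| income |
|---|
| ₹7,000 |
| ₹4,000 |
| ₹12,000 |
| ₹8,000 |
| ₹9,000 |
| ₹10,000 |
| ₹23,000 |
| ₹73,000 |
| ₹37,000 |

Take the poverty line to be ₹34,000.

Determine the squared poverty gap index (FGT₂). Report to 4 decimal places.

Incomes under z: ₹4,000, ₹7,000, ₹8,000, ₹9,000, ₹10,000, ₹12,000, ₹23,000 (q = 7 of N = 9).
Relative gaps: (34000−4000)/34000 = 0.8824; (34000−7000)/34000 = 0.7941; (34000−8000)/34000 = 0.7647; (34000−9000)/34000 = 0.7353; (34000−10000)/34000 = 0.7059; (34000−12000)/34000 = 0.6471; (34000−23000)/34000 = 0.3235.
Squared: 0.7785; 0.6306; 0.5848; 0.5407; 0.4983; 0.4187; 0.1047.
Sum = 3.556228; P₂ = 3.556228 / 9 = 0.3951.

0.3951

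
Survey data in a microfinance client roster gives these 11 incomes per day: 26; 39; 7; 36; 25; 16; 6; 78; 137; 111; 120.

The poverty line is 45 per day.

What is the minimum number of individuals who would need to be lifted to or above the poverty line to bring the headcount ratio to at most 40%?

3

7 of the 11 individuals are poor, so H = 7/11 = 0.636.
A headcount ratio of at most 40% allows at most ⌊0.40 × 11⌋ = 4 poor individuals.
So at least 7 − 4 = 3 must be lifted.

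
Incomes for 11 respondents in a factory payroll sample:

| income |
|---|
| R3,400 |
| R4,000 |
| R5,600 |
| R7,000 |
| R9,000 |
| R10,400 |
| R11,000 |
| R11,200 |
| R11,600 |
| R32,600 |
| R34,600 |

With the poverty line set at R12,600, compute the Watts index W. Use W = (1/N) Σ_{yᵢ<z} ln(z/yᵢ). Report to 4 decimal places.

0.4292

Below the line: R3,400, R4,000, R5,600, R7,000, R9,000, R10,400, R11,000, R11,200, R11,600 (q = 9 of N = 11).
ln(z/y) terms: ln(12600/3400) = 1.3099; ln(12600/4000) = 1.1474; ln(12600/5600) = 0.8109; ln(12600/7000) = 0.5878; ln(12600/9000) = 0.3365; ln(12600/10400) = 0.1919; ln(12600/11000) = 0.1358; ln(12600/11200) = 0.1178; ln(12600/11600) = 0.0827.
W = 4.720680 / 11 = 0.4292.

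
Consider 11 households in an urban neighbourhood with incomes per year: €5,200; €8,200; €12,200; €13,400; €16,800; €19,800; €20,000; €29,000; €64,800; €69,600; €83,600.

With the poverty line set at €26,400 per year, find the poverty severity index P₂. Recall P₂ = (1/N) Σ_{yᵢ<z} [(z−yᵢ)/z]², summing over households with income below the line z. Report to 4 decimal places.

0.1732

Poor units: €5,200, €8,200, €12,200, €13,400, €16,800, €19,800, €20,000 (q = 7 of N = 11).
Relative gaps: (26400−5200)/26400 = 0.8030; (26400−8200)/26400 = 0.6894; (26400−12200)/26400 = 0.5379; (26400−13400)/26400 = 0.4924; (26400−16800)/26400 = 0.3636; (26400−19800)/26400 = 0.2500; (26400−20000)/26400 = 0.2424.
Squared: 0.6449; 0.4753; 0.2893; 0.2425; 0.1322; 0.0625; 0.0588.
Sum = 1.905418; P₂ = 1.905418 / 11 = 0.1732.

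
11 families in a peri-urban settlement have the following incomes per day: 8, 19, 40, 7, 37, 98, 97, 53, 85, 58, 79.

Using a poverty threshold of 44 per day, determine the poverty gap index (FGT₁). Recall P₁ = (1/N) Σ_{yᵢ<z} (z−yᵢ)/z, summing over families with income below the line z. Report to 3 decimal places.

0.225

Incomes under z: 7, 8, 19, 37, 40 (q = 5 of N = 11).
Gap ratios (z−y)/z: (44−7)/44 = 0.8409; (44−8)/44 = 0.8182; (44−19)/44 = 0.5682; (44−37)/44 = 0.1591; (44−40)/44 = 0.0909.
Sum of shortfalls = 2.477273; P₁ averages over all N: 2.477273 / 11 = 0.225.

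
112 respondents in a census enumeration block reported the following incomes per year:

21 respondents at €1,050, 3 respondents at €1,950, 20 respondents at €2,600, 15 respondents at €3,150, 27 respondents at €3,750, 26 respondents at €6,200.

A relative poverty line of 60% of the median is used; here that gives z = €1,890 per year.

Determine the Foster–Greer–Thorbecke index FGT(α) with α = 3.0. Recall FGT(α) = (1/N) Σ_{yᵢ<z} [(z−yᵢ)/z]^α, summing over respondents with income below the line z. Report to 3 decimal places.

Poor units: 21×€1,050 (q = 21 of N = 112).
Gap ratios (z−y)/z: (1890−1050)/1890 = 0.4444 (×21).
Raised to α = 3.0: 0.08779 (×21).
Sum = 1.843621; FGT(3.0) = 1.843621 / 112 = 0.016.

0.016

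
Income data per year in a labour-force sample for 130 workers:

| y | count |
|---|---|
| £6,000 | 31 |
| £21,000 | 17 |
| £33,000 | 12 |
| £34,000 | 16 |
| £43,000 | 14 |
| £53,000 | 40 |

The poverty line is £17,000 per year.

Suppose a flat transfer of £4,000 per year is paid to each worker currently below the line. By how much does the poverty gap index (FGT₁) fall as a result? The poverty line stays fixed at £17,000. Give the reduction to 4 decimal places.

Before: below the line — 31×£6,000; poverty gap index (FGT₁) = 0.154299.
After the £4,000 transfer: below the line — 31×£10,000; poverty gap index (FGT₁) = 0.098190.
Reduction = 0.154299 − 0.098190 = 0.0561.

0.0561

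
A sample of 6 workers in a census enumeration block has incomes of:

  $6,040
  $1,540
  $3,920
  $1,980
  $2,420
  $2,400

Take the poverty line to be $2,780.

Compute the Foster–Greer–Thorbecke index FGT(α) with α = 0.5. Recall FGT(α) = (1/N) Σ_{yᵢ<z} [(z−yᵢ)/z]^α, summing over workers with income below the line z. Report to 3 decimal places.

0.322

Below z: $1,540, $1,980, $2,400, $2,420 (q = 4 of N = 6).
Gap ratios (z−y)/z: (2780−1540)/2780 = 0.4460; (2780−1980)/2780 = 0.2878; (2780−2400)/2780 = 0.1367; (2780−2420)/2780 = 0.1295.
Raised to α = 0.5: 0.66786; 0.53644; 0.36972; 0.35986.
Sum = 1.933879; FGT(0.5) = 1.933879 / 6 = 0.322.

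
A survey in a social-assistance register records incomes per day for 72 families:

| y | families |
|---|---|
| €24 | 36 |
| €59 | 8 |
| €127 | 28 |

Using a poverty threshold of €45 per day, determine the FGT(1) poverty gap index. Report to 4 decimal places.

0.2333

Below the line: 36×€24 (q = 36 of N = 72).
Normalized shortfalls: (45−24)/45 = 0.4667 (×36).
Sum of shortfalls = 16.800000; P₁ averages over all N: 16.800000 / 72 = 0.2333.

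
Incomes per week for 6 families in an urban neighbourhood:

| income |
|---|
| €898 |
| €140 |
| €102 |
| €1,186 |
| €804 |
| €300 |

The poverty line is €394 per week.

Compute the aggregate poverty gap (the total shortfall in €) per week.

€640

Below the line: €102, €140, €300 (q = 3 of N = 6).
Individual gaps: 394−102 = 292; 394−140 = 254; 394−300 = 94.
Aggregate gap = €640.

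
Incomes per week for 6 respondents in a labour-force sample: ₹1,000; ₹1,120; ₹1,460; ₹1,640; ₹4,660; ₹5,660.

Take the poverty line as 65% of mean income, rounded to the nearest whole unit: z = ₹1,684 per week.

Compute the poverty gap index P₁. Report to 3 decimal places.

0.150

Below z: ₹1,000, ₹1,120, ₹1,460, ₹1,640 (q = 4 of N = 6).
Relative gaps: (1684−1000)/1684 = 0.4062; (1684−1120)/1684 = 0.3349; (1684−1460)/1684 = 0.1330; (1684−1640)/1684 = 0.0261.
Σ = 0.900238. Dividing by the full population N = 6 gives P₁ = 0.150.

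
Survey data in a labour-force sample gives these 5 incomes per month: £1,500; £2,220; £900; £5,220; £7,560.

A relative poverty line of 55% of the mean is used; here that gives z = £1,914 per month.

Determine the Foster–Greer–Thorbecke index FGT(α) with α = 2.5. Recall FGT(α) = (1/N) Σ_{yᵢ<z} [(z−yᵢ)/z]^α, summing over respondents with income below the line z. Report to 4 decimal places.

Incomes under z: £900, £1,500 (q = 2 of N = 5).
Relative gaps: (1914−900)/1914 = 0.5298; (1914−1500)/1914 = 0.2163.
Raised to α = 2.5: 0.20429; 0.02176.
Sum = 0.226046; FGT(2.5) = 0.226046 / 5 = 0.0452.

0.0452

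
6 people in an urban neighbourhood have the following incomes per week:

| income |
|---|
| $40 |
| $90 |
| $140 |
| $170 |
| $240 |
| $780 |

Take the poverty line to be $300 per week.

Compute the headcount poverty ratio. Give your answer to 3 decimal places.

0.833

5 of the 6 people have income below $300.
H = 5/6 = 0.833.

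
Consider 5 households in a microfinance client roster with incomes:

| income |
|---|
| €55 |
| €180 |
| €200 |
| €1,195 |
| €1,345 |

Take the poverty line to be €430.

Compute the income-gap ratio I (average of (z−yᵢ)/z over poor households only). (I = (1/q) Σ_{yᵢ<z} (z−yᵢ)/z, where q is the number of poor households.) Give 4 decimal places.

0.6628

Poor units: €55, €180, €200 (q = 3 of N = 5).
Shortfall ratios (z−y)/z: 0.8721, 0.5814, 0.5349; sum = 1.988372.
I averages over the q = 3 poor units only: 1.988372 / 3 = 0.6628.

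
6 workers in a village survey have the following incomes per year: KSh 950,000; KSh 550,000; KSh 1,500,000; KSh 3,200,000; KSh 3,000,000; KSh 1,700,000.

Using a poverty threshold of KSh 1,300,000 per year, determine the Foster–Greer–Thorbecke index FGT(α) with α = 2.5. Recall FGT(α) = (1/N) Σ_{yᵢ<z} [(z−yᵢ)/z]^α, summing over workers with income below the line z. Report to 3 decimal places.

0.048

Below the line: KSh 550,000, KSh 950,000 (q = 2 of N = 6).
Normalized shortfalls: (1300000−550000)/1300000 = 0.5769; (1300000−950000)/1300000 = 0.2692.
Raised to α = 2.5: 0.25281; 0.03761.
Sum = 0.290421; FGT(2.5) = 0.290421 / 6 = 0.048.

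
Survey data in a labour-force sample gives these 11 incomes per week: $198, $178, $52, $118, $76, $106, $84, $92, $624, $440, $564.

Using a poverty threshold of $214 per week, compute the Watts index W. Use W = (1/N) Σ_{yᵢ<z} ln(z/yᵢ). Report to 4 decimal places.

Poor units: $52, $76, $84, $92, $106, $118, $178, $198 (q = 8 of N = 11).
Log shortfalls: ln(214/52) = 1.4147; ln(214/76) = 1.0352; ln(214/84) = 0.9352; ln(214/92) = 0.8442; ln(214/106) = 0.7025; ln(214/118) = 0.5953; ln(214/178) = 0.1842; ln(214/198) = 0.0777.
W = 5.789051 / 11 = 0.5263.

0.5263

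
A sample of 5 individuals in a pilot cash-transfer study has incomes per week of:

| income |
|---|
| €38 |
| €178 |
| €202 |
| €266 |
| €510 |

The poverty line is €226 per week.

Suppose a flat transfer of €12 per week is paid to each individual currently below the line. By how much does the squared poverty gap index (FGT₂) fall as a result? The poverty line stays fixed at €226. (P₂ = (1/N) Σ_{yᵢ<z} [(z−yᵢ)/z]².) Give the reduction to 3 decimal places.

0.023

Before: below the line — €38, €178, €202; squared poverty gap index (FGT₂) = 0.14967.
After the €12 transfer: below the line — €50, €190, €214; squared poverty gap index (FGT₂) = 0.12693.
Reduction = 0.14967 − 0.12693 = 0.023.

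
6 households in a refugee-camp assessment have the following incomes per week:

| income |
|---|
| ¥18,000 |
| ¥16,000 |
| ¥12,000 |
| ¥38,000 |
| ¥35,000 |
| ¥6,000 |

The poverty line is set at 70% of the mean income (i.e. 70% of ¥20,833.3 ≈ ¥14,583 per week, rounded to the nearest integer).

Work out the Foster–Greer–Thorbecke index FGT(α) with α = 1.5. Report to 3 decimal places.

0.088

Below z: ¥6,000, ¥12,000 (q = 2 of N = 6).
Shortfall ratios: (14583−6000)/14583 = 0.5886; (14583−12000)/14583 = 0.1771.
Raised to α = 1.5: 0.45153; 0.07454.
Sum = 0.526076; FGT(1.5) = 0.526076 / 6 = 0.088.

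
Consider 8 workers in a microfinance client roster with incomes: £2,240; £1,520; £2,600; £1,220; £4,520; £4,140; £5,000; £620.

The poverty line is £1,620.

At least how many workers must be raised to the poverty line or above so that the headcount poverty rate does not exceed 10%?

3

3 of the 8 workers are poor, so H = 3/8 = 0.375.
A headcount ratio of at most 10% allows at most ⌊0.10 × 8⌋ = 0 poor workers.
So at least 3 − 0 = 3 must be lifted.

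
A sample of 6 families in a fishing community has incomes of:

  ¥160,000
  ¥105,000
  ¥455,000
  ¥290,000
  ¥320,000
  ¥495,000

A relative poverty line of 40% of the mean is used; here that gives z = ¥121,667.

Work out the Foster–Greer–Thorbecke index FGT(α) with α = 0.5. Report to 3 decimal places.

0.062

Below the line: ¥105,000 (q = 1 of N = 6).
Normalized shortfalls: (121667−105000)/121667 = 0.1370.
Raised to α = 0.5: 0.37012.
Sum = 0.370120; FGT(0.5) = 0.370120 / 6 = 0.062.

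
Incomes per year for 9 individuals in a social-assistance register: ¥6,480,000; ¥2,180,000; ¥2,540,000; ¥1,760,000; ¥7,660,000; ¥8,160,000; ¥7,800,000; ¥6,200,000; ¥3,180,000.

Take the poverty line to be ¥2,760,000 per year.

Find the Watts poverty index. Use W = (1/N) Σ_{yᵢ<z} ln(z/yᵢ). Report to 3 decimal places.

0.085

Below z: ¥1,760,000, ¥2,180,000, ¥2,540,000 (q = 3 of N = 9).
Log gaps: ln(2760000/1760000) = 0.4499; ln(2760000/2180000) = 0.2359; ln(2760000/2540000) = 0.0831.
W = 0.768889 / 9 = 0.085.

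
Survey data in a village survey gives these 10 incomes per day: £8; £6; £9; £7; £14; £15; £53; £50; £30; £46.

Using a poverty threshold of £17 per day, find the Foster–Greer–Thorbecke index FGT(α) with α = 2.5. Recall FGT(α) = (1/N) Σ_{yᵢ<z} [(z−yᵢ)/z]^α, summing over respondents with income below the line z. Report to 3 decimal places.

0.098

Poor units: £6, £7, £8, £9, £14, £15 (q = 6 of N = 10).
Normalized shortfalls: (17−6)/17 = 0.6471; (17−7)/17 = 0.5882; (17−8)/17 = 0.5294; (17−9)/17 = 0.4706; (17−14)/17 = 0.1765; (17−15)/17 = 0.1176.
Raised to α = 2.5: 0.33679; 0.26539; 0.20393; 0.15192; 0.01308; 0.00475.
Sum = 0.975853; FGT(2.5) = 0.975853 / 10 = 0.098.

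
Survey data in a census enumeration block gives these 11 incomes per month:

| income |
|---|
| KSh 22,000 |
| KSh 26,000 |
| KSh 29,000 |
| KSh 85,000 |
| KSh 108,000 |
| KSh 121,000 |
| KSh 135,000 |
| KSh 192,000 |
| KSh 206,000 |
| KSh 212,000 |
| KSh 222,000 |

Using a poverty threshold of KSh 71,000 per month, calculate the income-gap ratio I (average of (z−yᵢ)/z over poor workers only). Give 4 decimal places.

0.6385

Below the line: KSh 22,000, KSh 26,000, KSh 29,000 (q = 3 of N = 11).
Relative gaps: 0.6901, 0.6338, 0.5915; sum = 1.915493.
The income-gap ratio divides by q (the poor only): 1.915493 / 3 = 0.6385.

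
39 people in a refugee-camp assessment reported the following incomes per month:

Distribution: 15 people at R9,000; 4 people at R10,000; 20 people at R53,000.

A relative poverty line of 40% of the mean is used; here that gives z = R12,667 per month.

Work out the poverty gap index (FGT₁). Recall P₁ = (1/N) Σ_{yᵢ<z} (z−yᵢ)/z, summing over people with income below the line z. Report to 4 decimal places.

Poor units: 15×R9,000, 4×R10,000 (q = 19 of N = 39).
Shortfall ratios: (12667−9000)/12667 = 0.2895 (×15); (12667−10000)/12667 = 0.2105 (×4).
Σ = 5.184574. Dividing by the full population N = 39 gives P₁ = 0.1329.

0.1329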